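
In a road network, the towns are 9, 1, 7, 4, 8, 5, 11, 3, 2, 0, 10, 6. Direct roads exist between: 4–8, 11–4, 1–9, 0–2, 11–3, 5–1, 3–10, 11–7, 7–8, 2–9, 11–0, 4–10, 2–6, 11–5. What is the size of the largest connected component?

Starting from 0 we can reach 0, 1, 2, 3, 4, 5, 6, 7, 8, 9, 10, 11. That is one component of size 12.
The largest has 12 vertices.

12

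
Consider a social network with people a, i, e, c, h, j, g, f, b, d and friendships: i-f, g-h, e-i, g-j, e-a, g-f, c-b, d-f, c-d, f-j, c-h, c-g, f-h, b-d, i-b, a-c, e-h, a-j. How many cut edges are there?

0

The edges on the cycle c-g-h-c are not bridges since each lies on that cycle.
Every edge lies on some cycle, so there are no bridges.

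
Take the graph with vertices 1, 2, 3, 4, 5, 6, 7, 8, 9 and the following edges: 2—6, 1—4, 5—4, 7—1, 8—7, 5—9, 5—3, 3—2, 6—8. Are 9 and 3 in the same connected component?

From 9 we can reach 1, 2, 3, 4, 5, 6, 7, 8, 9, which includes 3.

Yes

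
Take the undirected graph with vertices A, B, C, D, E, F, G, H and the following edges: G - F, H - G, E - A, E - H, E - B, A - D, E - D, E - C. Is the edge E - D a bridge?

No

After removing E - D, the path E-A-D still connects them, so the edge is not a bridge.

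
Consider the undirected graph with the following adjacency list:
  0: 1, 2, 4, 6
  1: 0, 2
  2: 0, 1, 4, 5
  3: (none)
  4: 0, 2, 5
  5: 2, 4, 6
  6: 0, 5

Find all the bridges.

none

The edges on the cycle 2-0-6-5-4-2 are not bridges since each lies on that cycle.
Every edge lies on some cycle, so there are no bridges.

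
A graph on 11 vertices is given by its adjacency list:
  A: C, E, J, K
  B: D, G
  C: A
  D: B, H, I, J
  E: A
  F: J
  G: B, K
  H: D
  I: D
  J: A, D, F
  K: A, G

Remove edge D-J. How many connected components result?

1

D and J are still connected via D-B-G-K-A-J, so the component count stays at 1.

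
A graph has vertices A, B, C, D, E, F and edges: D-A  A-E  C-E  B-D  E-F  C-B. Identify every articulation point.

E

Removing E increases the component count from 1 to 2, so E is a cut vertex.
By contrast removing D leaves 1 component; it is not a cut vertex. No other vertex is a cut vertex either.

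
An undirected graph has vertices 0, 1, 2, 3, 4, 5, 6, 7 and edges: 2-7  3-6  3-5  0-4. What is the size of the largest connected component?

3

1 is isolated — a component by itself.
Starting from 0 we can reach 0, 4. That is one component of size 2.
Starting from 2 we can reach 2, 7. That is one component of size 2.
Starting from 3 we can reach 3, 5, 6. That is one component of size 3.
The largest has 3 vertices.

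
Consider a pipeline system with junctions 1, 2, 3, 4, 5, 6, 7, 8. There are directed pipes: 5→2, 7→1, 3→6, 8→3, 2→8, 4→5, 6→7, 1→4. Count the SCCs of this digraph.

{1, 2, 3, 4, 5, 6, 7, 8} are all mutually reachable — one SCC of size 8.
That gives 1 strongly connected component.

1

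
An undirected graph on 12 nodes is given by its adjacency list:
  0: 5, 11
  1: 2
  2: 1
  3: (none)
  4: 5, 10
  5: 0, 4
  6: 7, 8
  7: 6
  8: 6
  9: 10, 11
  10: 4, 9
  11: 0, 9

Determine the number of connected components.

4

3 is isolated — a component by itself.
Starting from 1 we can reach 1, 2. That is one component of size 2.
Starting from 6 we can reach 6, 7, 8. That is one component of size 3.
Starting from 0 we can reach 0, 4, 5, 9, 10, 11. That is one component of size 6.
Total: 4 components.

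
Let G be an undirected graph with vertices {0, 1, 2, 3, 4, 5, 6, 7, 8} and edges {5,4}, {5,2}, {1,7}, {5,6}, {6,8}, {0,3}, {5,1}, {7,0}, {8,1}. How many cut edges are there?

The edges on the cycle 5-6-8-1-5 are not bridges since each lies on that cycle.
But removing 5–2 disconnects 5 from 2; removing 5–4 disconnects 5 from 4; removing 3–0 disconnects 3 from 0; removing 1–7 disconnects 1 from 7 — these are bridges.
In total 5 edges are bridges.

5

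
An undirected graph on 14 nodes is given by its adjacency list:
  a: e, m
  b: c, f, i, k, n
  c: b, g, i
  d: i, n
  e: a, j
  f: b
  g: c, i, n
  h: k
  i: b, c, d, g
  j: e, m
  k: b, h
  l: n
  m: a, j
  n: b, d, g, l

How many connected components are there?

2

Starting from a we can reach a, e, j, m. That is one component of size 4.
Starting from b we can reach b, c, d, f, g, h, i, k, l, n. That is one component of size 10.
Total: 2 components.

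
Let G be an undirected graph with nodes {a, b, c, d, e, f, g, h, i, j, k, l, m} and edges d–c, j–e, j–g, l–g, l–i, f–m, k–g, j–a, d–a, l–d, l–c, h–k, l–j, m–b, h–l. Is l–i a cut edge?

Removing l–i leaves no path between l and i: the component count goes from 2 to 3. So it is a bridge.

Yes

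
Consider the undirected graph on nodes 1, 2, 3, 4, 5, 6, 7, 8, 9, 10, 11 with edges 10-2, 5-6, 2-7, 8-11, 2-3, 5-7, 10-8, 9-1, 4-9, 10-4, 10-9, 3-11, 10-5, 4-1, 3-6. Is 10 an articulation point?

Yes

Deleting 10 raises the number of components from 1 to 2, so 10 is a cut vertex.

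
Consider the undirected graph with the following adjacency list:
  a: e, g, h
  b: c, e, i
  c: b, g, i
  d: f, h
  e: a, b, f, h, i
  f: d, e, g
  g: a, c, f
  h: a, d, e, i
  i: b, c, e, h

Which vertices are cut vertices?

none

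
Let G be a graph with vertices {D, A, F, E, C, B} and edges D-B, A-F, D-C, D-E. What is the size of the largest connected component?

4

Starting from A we can reach A, F. That is one component of size 2.
Starting from B we can reach B, C, D, E. That is one component of size 4.
The largest has 4 vertices.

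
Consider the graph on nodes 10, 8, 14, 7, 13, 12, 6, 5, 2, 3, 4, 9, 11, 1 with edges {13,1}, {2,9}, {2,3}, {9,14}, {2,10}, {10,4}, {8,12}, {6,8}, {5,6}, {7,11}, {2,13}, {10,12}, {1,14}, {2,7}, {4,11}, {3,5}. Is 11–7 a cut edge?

No

After removing 11–7, the path 11-4-10-2-7 still connects them, so the edge is not a bridge.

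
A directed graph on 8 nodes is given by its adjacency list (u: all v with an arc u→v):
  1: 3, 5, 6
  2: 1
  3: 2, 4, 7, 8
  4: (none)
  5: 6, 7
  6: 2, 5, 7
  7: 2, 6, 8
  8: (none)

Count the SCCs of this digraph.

{1, 2, 3, 5, 6, 7} are all mutually reachable — one SCC of size 6.
{4} is an SCC by itself.
{8} is an SCC by itself.
That gives 3 strongly connected components.

3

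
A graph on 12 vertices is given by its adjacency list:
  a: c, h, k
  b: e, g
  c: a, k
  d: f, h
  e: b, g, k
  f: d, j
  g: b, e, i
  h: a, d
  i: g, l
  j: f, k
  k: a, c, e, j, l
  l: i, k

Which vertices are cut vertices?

Removing k increases the component count from 1 to 2, so k is a cut vertex.
By contrast removing l leaves 1 component; it is not a cut vertex. No other vertex is a cut vertex either.

k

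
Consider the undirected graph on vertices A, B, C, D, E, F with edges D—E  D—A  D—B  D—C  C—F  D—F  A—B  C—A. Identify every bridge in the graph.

D-E

The edges on the cycle D-C-F-D are not bridges since each lies on that cycle.
But removing D—E disconnects D from E — this is a bridge.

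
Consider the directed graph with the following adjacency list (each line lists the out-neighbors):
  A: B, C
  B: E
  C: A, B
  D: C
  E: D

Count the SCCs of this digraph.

1

{A, B, C, D, E} are all mutually reachable — one SCC of size 5.
That gives 1 strongly connected component.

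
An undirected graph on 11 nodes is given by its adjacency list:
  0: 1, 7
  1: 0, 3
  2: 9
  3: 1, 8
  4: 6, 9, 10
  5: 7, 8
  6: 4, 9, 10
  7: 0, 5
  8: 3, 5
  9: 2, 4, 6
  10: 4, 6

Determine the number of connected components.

2

Starting from 2 we can reach 2, 4, 6, 9, 10. That is one component of size 5.
Starting from 0 we can reach 0, 1, 3, 5, 7, 8. That is one component of size 6.
Total: 2 components.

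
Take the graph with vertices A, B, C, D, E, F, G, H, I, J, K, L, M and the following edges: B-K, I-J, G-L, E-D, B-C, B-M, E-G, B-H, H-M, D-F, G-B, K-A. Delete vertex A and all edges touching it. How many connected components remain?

2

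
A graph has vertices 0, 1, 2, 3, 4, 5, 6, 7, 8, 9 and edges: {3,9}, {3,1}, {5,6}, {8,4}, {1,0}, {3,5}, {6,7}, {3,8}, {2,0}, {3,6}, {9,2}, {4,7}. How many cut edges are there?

0

The edges on the cycle 3-9-2-0-1-3 are not bridges since each lies on that cycle.
Every edge lies on some cycle, so there are no bridges.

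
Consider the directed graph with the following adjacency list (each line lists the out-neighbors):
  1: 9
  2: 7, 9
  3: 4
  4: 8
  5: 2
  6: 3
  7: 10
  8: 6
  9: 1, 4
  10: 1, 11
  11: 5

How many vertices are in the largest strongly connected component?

5

{2, 5, 7, 10, 11} are all mutually reachable — one SCC of size 5.
{3, 4, 6, 8} are all mutually reachable — one SCC of size 4.
{1, 9} are all mutually reachable — one SCC of size 2.
The largest has 5 vertices.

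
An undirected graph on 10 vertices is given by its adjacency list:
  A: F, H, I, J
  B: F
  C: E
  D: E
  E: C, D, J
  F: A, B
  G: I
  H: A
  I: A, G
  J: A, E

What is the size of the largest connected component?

Starting from A we can reach A, B, C, D, E, F, G, H, I, J. That is one component of size 10.
The largest has 10 vertices.

10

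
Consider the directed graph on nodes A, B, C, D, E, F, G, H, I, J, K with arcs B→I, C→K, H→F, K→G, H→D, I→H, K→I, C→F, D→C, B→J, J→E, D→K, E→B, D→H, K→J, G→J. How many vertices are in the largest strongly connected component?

9

{B, C, D, E, G, H, I, J, K} are all mutually reachable — one SCC of size 9.
{F} is an SCC by itself.
{A} is an SCC by itself.
The largest has 9 vertices.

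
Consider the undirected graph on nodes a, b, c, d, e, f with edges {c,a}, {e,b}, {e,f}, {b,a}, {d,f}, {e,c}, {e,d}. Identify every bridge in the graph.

none

The edges on the cycle e-d-f-e are not bridges since each lies on that cycle.
Every edge lies on some cycle, so there are no bridges.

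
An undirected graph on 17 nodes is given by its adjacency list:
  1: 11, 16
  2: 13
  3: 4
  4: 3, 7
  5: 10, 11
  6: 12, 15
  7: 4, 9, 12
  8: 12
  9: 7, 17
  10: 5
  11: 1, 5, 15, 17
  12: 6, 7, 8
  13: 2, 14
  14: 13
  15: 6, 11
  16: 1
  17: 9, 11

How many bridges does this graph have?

The edges on the cycle 11-17-9-7-12-6-15-11 are not bridges since each lies on that cycle.
But removing 5-10 disconnects 5 from 10; removing 7-4 disconnects 7 from 4; removing 12-8 disconnects 12 from 8; removing 3-4 disconnects 3 from 4 — these are bridges.
In total 9 edges are bridges.

9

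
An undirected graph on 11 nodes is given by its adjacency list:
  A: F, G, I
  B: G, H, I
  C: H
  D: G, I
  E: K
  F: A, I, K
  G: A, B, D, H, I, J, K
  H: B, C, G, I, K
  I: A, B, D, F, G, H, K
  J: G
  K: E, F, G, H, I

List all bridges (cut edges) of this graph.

C-H, E-K, G-J

The edges on the cycle G-H-K-G are not bridges since each lies on that cycle.
But removing K-E disconnects K from E; removing J-G disconnects J from G; removing H-C disconnects H from C — these are bridges.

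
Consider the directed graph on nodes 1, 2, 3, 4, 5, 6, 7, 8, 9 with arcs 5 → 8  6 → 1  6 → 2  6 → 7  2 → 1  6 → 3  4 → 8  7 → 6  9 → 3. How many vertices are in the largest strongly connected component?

{6, 7} are all mutually reachable — one SCC of size 2.
{2} is an SCC by itself.
{5} is an SCC by itself.
{8} is an SCC by itself.
{9} is an SCC by itself.
(and 3 more singleton SCCs)
The largest has 2 vertices.

2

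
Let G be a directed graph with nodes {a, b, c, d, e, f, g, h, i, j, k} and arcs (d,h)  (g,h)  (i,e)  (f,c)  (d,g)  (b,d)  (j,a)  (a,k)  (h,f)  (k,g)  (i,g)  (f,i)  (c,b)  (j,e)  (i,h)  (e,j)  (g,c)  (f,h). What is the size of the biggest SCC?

{a, b, c, d, e, f, g, h, i, j, k} are all mutually reachable — one SCC of size 11.
The largest has 11 vertices.

11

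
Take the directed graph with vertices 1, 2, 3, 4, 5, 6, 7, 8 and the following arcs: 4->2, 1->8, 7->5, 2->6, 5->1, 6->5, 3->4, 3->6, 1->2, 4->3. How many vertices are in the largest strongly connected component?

4

{1, 2, 5, 6} are all mutually reachable — one SCC of size 4.
{3, 4} are all mutually reachable — one SCC of size 2.
{8} is an SCC by itself.
{7} is an SCC by itself.
The largest has 4 vertices.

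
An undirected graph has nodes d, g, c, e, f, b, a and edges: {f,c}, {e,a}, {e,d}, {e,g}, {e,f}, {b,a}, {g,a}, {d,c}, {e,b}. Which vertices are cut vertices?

e

Removing e increases the component count from 1 to 2, so e is a cut vertex.
By contrast removing f leaves 1 component; it is not a cut vertex. No other vertex is a cut vertex either.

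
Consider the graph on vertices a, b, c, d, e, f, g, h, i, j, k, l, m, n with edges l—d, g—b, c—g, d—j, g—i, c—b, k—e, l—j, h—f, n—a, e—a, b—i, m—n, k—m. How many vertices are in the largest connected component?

5

Starting from f we can reach f, h. That is one component of size 2.
Starting from d we can reach d, j, l. That is one component of size 3.
Starting from b we can reach b, c, g, i. That is one component of size 4.
Starting from a we can reach a, e, k, m, n. That is one component of size 5.
The largest has 5 vertices.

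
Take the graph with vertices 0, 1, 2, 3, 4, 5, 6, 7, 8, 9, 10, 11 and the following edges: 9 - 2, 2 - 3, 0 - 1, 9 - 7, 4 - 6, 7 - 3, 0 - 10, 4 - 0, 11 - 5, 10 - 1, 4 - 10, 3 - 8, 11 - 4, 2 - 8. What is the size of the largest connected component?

7

Starting from 2 we can reach 2, 3, 7, 8, 9. That is one component of size 5.
Starting from 0 we can reach 0, 1, 4, 5, 6, 10, 11. That is one component of size 7.
The largest has 7 vertices.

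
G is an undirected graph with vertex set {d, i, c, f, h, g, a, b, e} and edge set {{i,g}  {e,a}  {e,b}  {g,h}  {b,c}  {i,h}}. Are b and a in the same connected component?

From b we can reach a, b, c, e, which includes a.

Yes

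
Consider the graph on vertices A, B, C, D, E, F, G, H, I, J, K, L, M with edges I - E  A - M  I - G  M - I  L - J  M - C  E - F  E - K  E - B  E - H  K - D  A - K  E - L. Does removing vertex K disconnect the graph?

Deleting K raises the number of components from 1 to 2, so K is a cut vertex.

Yes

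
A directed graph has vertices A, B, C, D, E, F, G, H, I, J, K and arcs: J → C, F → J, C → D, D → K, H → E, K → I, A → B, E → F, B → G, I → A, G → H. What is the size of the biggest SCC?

11

{A, B, C, D, E, F, G, H, I, J, K} are all mutually reachable — one SCC of size 11.
The largest has 11 vertices.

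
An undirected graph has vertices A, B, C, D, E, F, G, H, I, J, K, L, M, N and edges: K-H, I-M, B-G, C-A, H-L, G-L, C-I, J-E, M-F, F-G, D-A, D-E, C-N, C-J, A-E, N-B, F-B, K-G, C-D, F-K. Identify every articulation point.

C

Removing C increases the component count from 1 to 2, so C is a cut vertex.
By contrast removing B leaves 1 component; it is not a cut vertex. No other vertex is a cut vertex either.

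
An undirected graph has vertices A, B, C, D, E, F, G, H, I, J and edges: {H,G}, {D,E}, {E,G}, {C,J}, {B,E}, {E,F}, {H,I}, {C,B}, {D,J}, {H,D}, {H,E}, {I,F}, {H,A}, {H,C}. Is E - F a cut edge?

No

After removing E - F, the path E-H-I-F still connects them, so the edge is not a bridge.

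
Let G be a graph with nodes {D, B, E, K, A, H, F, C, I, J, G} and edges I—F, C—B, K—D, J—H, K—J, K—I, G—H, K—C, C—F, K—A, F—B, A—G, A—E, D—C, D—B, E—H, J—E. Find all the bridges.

The edges on the cycle K-I-F-C-K are not bridges since each lies on that cycle.
Every edge lies on some cycle, so there are no bridges.

none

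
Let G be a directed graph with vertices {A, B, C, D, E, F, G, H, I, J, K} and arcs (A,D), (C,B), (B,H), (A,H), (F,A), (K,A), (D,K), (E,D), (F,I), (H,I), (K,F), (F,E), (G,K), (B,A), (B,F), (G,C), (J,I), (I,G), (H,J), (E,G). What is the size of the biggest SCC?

{A, B, C, D, E, F, G, H, I, J, K} are all mutually reachable — one SCC of size 11.
The largest has 11 vertices.

11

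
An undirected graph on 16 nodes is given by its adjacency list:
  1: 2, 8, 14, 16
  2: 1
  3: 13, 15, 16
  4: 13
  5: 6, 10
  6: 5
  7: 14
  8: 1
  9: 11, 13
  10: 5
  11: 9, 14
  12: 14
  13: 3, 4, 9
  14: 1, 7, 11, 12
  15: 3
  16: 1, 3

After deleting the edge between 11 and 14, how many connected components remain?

11 and 14 are still connected via 11-9-13-3-16-1-14, so the component count stays at 2.

2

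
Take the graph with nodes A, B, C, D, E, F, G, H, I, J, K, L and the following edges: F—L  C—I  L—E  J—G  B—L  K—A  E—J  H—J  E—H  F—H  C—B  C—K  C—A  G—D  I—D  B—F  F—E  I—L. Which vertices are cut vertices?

Removing C increases the component count from 1 to 2, so C is a cut vertex.
By contrast removing D leaves 1 component; it is not a cut vertex. No other vertex is a cut vertex either.

C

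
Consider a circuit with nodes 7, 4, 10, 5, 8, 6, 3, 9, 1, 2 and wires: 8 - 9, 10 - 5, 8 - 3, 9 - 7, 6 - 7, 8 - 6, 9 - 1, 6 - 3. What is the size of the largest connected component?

4 is isolated — a component by itself.
2 is isolated — a component by itself.
Starting from 5 we can reach 5, 10. That is one component of size 2.
Starting from 1 we can reach 1, 3, 6, 7, 8, 9. That is one component of size 6.
The largest has 6 vertices.

6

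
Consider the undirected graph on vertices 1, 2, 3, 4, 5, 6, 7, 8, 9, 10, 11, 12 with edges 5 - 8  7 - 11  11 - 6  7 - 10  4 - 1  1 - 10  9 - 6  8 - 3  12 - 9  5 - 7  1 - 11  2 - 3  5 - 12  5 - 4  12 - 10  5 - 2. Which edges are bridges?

none

The edges on the cycle 5-4-1-10-12-5 are not bridges since each lies on that cycle.
Every edge lies on some cycle, so there are no bridges.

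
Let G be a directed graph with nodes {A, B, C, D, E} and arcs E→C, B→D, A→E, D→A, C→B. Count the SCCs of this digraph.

1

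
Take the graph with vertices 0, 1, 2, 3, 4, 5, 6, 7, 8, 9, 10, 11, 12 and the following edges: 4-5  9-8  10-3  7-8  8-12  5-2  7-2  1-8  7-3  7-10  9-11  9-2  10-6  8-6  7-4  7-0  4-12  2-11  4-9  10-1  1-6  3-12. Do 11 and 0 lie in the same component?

From 11 we can reach 0, 1, 2, 3, 4, 5, 6, 7, 8, 9, 10, 11, 12, which includes 0.

Yes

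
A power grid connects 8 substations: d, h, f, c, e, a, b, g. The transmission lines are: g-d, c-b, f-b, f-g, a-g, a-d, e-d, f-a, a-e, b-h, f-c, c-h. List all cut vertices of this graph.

f

Removing f increases the component count from 1 to 2, so f is a cut vertex.
By contrast removing c leaves 1 component; it is not a cut vertex. No other vertex is a cut vertex either.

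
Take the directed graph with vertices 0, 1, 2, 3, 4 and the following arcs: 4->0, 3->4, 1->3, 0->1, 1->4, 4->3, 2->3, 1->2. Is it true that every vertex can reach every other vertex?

From 3 we can reach every vertex (0, 1, 2, 3, 4), and every vertex can reach 3 (0, 1, 2, 3, 4). So the whole graph is one strongly connected component.

Yes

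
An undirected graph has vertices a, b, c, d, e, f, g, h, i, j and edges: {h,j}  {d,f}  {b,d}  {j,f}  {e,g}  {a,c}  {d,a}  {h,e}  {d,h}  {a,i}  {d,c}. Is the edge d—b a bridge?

Yes

Removing d—b leaves no path between d and b: the component count goes from 1 to 2. So it is a bridge.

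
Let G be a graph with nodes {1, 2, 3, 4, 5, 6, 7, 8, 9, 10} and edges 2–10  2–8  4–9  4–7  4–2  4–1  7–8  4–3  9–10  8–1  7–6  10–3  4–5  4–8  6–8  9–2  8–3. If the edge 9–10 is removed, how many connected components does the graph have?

1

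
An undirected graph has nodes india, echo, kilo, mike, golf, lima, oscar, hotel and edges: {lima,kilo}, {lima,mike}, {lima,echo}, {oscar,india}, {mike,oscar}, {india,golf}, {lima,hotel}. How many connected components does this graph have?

1

Starting from echo we can reach echo, golf, kilo, lima, mike, hotel, india, oscar. That is one component of size 8.
Total: 1 component.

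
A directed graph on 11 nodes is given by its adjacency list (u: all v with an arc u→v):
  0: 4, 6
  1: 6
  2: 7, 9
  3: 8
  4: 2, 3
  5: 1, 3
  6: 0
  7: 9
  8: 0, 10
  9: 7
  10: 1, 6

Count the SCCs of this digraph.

{0, 1, 3, 4, 6, 8, 10} are all mutually reachable — one SCC of size 7.
{7, 9} are all mutually reachable — one SCC of size 2.
{2} is an SCC by itself.
{5} is an SCC by itself.
That gives 4 strongly connected components.

4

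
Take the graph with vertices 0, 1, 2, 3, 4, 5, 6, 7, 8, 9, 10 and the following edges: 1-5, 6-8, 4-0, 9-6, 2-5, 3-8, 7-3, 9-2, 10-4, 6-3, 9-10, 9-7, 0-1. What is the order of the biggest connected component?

11

Starting from 0 we can reach 0, 1, 2, 3, 4, 5, 6, 7, 8, 9, 10. That is one component of size 11.
The largest has 11 vertices.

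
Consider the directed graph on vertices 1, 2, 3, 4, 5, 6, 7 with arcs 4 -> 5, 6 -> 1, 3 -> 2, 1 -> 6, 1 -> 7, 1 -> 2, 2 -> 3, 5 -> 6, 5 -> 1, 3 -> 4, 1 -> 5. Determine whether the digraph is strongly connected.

No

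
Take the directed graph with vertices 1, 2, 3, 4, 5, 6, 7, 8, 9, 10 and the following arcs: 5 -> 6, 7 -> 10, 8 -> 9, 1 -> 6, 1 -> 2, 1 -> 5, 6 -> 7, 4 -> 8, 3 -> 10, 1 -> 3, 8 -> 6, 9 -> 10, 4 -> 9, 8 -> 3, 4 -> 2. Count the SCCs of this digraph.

10

{4} is an SCC by itself.
{7} is an SCC by itself.
{10} is an SCC by itself.
{9} is an SCC by itself.
{8} is an SCC by itself.
(and 5 more singleton SCCs)
That gives 10 strongly connected components.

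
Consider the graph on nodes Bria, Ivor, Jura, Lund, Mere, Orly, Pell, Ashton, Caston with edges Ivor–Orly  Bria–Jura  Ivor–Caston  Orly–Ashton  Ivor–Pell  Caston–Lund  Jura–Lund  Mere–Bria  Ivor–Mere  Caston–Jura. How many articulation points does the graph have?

2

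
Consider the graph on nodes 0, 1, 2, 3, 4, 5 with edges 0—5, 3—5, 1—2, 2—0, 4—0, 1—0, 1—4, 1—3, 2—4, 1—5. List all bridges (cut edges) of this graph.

none

The edges on the cycle 1-3-5-1 are not bridges since each lies on that cycle.
Every edge lies on some cycle, so there are no bridges.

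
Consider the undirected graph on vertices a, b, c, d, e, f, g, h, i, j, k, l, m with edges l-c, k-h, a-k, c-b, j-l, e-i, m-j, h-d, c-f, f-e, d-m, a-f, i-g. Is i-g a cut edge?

Yes

Removing i-g leaves no path between i and g: the component count goes from 1 to 2. So it is a bridge.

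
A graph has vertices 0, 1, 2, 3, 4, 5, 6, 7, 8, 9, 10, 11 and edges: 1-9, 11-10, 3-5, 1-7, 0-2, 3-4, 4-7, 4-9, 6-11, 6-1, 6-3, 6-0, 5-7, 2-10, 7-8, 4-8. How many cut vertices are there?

1

Removing 6 increases the component count from 1 to 2, so 6 is a cut vertex.
By contrast removing 1 leaves 1 component; it is not a cut vertex. No other vertex is a cut vertex either.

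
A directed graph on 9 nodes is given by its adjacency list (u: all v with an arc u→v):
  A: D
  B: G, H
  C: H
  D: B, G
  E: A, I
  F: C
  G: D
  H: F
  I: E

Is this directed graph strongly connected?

No

There is no directed path from F to A, so the graph is not strongly connected.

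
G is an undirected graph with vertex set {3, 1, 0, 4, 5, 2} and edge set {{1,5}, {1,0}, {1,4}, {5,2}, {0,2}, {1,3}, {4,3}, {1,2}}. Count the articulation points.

1

Removing 1 increases the component count from 1 to 2, so 1 is a cut vertex.
By contrast removing 4 leaves 1 component; it is not a cut vertex. No other vertex is a cut vertex either.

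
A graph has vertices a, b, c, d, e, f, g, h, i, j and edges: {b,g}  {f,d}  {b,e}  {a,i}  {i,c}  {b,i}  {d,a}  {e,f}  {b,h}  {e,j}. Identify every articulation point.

Removing b increases the component count from 1 to 3, so b is a cut vertex.
Removing e increases the component count from 1 to 2, so e is a cut vertex.
Removing i increases the component count from 1 to 2, so i is a cut vertex.
By contrast removing j leaves 1 component; it is not a cut vertex. No other vertex is a cut vertex either.

b, e, i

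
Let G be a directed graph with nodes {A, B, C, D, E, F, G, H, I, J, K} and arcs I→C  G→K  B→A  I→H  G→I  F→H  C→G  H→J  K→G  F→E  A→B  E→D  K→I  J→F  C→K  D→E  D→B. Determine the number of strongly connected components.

4

{C, G, I, K} are all mutually reachable — one SCC of size 4.
{F, H, J} are all mutually reachable — one SCC of size 3.
{D, E} are all mutually reachable — one SCC of size 2.
{A, B} are all mutually reachable — one SCC of size 2.
That gives 4 strongly connected components.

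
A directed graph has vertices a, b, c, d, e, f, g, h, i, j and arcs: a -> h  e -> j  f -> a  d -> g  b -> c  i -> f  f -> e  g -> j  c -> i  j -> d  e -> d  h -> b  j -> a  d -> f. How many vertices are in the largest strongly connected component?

10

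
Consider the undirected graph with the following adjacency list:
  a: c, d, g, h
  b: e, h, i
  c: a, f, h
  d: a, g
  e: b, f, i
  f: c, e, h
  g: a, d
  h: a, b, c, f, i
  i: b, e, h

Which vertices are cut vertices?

a

Removing a increases the component count from 1 to 2, so a is a cut vertex.
By contrast removing e leaves 1 component; it is not a cut vertex. No other vertex is a cut vertex either.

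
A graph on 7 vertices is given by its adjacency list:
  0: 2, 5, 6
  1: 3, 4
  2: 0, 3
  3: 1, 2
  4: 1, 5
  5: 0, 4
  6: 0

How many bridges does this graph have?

The edges on the cycle 5-4-1-3-2-0-5 are not bridges since each lies on that cycle.
But removing 0-6 disconnects 0 from 6 — this is a bridge.

1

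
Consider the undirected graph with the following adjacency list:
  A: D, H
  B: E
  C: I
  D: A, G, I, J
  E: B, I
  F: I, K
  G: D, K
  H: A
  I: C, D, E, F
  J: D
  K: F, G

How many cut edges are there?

6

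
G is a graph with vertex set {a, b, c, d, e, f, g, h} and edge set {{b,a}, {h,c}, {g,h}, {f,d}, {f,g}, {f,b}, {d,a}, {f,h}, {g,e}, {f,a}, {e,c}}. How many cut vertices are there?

1

Removing f increases the component count from 1 to 2, so f is a cut vertex.
By contrast removing b leaves 1 component; it is not a cut vertex. No other vertex is a cut vertex either.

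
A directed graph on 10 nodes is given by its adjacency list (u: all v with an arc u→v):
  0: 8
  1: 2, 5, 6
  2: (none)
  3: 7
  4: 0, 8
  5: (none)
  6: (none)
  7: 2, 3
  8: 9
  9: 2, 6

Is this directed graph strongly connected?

There is no directed path from 7 to 6, so the graph is not strongly connected.

No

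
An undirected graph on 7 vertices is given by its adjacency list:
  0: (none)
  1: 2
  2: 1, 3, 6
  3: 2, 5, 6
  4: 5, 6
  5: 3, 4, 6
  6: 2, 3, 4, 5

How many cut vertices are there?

1

Removing 2 increases the component count from 2 to 3, so 2 is a cut vertex.
By contrast removing 6 leaves 2 components; it is not a cut vertex. No other vertex is a cut vertex either.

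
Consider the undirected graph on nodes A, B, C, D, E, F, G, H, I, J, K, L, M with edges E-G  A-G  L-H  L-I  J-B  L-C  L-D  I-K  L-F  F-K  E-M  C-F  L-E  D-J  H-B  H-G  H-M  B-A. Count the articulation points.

1

Removing L increases the component count from 1 to 2, so L is a cut vertex.
By contrast removing J leaves 1 component; it is not a cut vertex. No other vertex is a cut vertex either.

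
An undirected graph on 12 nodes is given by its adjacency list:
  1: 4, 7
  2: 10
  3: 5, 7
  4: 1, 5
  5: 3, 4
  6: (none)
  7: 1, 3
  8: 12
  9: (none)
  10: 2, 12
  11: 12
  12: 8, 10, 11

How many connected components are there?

6 is isolated — a component by itself.
9 is isolated — a component by itself.
Starting from 1 we can reach 1, 3, 4, 5, 7. That is one component of size 5.
Starting from 2 we can reach 2, 8, 10, 11, 12. That is one component of size 5.
Total: 4 components.

4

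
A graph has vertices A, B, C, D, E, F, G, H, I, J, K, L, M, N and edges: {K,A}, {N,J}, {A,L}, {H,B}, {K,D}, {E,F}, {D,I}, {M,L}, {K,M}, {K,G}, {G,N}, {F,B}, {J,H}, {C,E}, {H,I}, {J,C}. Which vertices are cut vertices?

Removing K increases the component count from 1 to 2, so K is a cut vertex.
By contrast removing B leaves 1 component; it is not a cut vertex. No other vertex is a cut vertex either.

K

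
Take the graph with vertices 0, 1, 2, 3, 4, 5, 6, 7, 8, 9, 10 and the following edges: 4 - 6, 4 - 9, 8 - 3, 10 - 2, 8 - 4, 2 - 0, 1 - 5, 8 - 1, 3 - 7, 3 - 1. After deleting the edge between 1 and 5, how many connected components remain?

3

Before removal there are 2 components.
1 - 5 is a bridge — removing it separates 1's side from 5's side.
After removal: 3 components.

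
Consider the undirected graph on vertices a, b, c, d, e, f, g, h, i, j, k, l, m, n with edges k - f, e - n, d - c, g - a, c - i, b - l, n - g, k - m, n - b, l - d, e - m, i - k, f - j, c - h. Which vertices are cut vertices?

Removing c increases the component count from 1 to 2, so c is a cut vertex.
Removing f increases the component count from 1 to 2, so f is a cut vertex.
Removing g increases the component count from 1 to 2, so g is a cut vertex.
Likewise k, n are cut vertices.
By contrast removing b leaves 1 component; it is not a cut vertex. No other vertex is a cut vertex either.

c, f, g, k, n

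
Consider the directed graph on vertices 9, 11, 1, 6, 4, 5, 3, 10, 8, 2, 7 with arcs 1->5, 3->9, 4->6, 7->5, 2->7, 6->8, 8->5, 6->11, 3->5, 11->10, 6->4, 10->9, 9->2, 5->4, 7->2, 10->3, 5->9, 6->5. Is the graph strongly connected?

There is no directed path from 5 to 1, so the graph is not strongly connected.

No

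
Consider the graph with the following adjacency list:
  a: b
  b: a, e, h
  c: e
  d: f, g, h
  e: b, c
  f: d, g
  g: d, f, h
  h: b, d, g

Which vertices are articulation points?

b, e, h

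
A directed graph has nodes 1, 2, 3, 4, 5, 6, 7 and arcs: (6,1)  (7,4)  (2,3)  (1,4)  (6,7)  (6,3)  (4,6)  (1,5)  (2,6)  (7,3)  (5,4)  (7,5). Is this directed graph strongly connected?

There is no directed path from 1 to 2, so the graph is not strongly connected.

No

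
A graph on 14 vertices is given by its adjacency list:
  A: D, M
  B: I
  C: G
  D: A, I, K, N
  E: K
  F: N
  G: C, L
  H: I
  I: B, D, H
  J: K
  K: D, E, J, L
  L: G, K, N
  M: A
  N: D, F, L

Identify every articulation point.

A, D, G, I, K, L, N

Removing A increases the component count from 1 to 2, so A is a cut vertex.
Removing D increases the component count from 1 to 3, so D is a cut vertex.
Removing G increases the component count from 1 to 2, so G is a cut vertex.
Likewise I, K, L, N are cut vertices.
By contrast removing B leaves 1 component; it is not a cut vertex. No other vertex is a cut vertex either.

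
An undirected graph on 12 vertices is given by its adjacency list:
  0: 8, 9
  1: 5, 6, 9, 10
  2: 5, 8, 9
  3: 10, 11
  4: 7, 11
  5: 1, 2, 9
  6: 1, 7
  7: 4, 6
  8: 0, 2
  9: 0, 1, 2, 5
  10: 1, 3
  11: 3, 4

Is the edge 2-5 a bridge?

No

After removing 2-5, the path 2-9-5 still connects them, so the edge is not a bridge.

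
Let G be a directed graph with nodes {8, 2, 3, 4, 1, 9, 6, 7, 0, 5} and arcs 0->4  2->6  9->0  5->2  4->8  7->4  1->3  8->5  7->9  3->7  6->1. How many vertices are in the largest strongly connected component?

{0, 1, 2, 3, 4, 5, 6, 7, 8, 9} are all mutually reachable — one SCC of size 10.
The largest has 10 vertices.

10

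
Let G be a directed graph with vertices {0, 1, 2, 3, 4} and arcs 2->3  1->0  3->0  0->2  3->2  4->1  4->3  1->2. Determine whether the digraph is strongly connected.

There is no directed path from 3 to 4, so the graph is not strongly connected.

No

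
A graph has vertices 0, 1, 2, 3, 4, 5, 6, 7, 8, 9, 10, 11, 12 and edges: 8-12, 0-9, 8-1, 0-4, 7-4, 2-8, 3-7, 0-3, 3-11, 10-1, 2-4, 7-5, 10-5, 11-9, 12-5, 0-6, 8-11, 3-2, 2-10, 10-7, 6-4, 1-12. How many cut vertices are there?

Removing 3, for instance, still leaves 1 component. No single vertex removal increases the component count — the graph has no articulation points.

0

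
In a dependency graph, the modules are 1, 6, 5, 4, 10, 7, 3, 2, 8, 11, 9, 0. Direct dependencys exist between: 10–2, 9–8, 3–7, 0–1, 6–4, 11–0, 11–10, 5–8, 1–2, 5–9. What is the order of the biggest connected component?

Starting from 4 we can reach 4, 6. That is one component of size 2.
Starting from 3 we can reach 3, 7. That is one component of size 2.
Starting from 5 we can reach 5, 8, 9. That is one component of size 3.
Starting from 0 we can reach 0, 1, 2, 10, 11. That is one component of size 5.
The largest has 5 vertices.

5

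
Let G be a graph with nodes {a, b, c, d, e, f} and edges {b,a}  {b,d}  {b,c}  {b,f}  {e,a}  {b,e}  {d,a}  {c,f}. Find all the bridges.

none

The edges on the cycle b-c-f-b are not bridges since each lies on that cycle.
Every edge lies on some cycle, so there are no bridges.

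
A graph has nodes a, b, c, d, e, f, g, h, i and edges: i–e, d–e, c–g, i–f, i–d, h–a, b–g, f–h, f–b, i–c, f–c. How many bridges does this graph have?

2

The edges on the cycle i-d-e-i are not bridges since each lies on that cycle.
But removing a–h disconnects a from h; removing f–h disconnects f from h — these are bridges.
That makes 2 bridges.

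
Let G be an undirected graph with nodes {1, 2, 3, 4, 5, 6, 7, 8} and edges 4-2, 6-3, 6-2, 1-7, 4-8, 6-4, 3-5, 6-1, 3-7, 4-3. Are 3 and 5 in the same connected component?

From 3 we can reach 1, 2, 3, 4, 5, 6, 7, 8, which includes 5.

Yes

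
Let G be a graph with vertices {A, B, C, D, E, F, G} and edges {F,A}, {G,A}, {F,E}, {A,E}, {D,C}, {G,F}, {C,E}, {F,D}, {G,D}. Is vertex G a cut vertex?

No

Deleting G leaves 2 components (was 2), so G is not a cut vertex.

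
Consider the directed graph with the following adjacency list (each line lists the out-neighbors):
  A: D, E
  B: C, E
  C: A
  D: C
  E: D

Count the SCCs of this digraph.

2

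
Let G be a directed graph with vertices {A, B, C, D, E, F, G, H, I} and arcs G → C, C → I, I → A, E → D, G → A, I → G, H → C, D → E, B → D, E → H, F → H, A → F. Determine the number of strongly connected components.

3

{A, C, F, G, H, I} are all mutually reachable — one SCC of size 6.
{D, E} are all mutually reachable — one SCC of size 2.
{B} is an SCC by itself.
That gives 3 strongly connected components.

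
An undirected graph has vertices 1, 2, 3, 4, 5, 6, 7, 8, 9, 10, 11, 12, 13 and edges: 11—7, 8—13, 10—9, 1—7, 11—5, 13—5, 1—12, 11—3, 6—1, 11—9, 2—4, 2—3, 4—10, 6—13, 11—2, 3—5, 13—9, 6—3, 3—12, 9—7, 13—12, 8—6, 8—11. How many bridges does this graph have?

0

The edges on the cycle 8-11-2-4-10-9-13-8 are not bridges since each lies on that cycle.
Every edge lies on some cycle, so there are no bridges.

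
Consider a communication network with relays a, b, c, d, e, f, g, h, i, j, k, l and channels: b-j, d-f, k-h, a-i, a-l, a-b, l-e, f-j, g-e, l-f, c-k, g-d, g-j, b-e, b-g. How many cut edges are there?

3

The edges on the cycle a-b-g-e-l-a are not bridges since each lies on that cycle.
But removing a-i disconnects a from i; removing k-h disconnects k from h; removing c-k disconnects c from k — these are bridges.
That makes 3 bridges.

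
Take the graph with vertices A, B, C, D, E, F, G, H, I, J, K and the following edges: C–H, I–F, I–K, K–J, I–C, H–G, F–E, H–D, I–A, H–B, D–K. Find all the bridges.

The edges on the cycle I-C-H-D-K-I are not bridges since each lies on that cycle.
But removing H–G disconnects H from G; removing I–A disconnects I from A; removing I–F disconnects I from F; removing B–H disconnects B from H — these are bridges.
In total 6 edges are bridges.

A-I, B-H, E-F, F-I, G-H, J-K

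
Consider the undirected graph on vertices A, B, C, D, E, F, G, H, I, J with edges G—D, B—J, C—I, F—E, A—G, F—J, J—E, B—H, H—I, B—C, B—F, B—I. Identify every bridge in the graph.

The edges on the cycle B-F-E-J-B are not bridges since each lies on that cycle.
But removing G—D disconnects G from D; removing G—A disconnects G from A — these are bridges.

A-G, D-G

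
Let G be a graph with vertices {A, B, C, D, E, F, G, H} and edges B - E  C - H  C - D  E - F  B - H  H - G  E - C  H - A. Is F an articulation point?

Deleting F leaves 1 component (was 1), so F is not a cut vertex.

No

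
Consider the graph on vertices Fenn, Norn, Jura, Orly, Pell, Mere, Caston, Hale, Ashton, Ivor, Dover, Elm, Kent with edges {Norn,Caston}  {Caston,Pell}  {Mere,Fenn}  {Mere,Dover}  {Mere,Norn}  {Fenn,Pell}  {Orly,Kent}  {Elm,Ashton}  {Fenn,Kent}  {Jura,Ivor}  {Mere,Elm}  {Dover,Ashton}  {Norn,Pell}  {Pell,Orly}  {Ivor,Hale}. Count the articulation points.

2

Removing Ivor increases the component count from 2 to 3, so Ivor is a cut vertex.
Removing Mere increases the component count from 2 to 3, so Mere is a cut vertex.
By contrast removing Ashton leaves 2 components; it is not a cut vertex. No other vertex is a cut vertex either.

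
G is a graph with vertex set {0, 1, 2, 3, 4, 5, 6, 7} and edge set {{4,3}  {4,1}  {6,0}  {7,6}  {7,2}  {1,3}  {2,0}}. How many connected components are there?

3

5 is isolated — a component by itself.
Starting from 1 we can reach 1, 3, 4. That is one component of size 3.
Starting from 0 we can reach 0, 2, 6, 7. That is one component of size 4.
Total: 3 components.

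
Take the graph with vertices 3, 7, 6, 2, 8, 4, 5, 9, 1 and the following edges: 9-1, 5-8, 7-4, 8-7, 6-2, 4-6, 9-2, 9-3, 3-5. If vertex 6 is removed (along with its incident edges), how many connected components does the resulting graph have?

With 6 gone, the remaining components are: {1, 2, 3, 4, 5, 7, 8, 9}.
That is 1 component.

1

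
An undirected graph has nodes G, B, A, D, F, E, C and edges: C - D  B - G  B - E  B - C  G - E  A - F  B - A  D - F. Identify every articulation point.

Removing B increases the component count from 1 to 2, so B is a cut vertex.
By contrast removing D leaves 1 component; it is not a cut vertex. No other vertex is a cut vertex either.

B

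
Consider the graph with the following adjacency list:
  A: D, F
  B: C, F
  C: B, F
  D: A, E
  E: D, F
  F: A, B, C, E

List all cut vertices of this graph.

F

Removing F increases the component count from 1 to 2, so F is a cut vertex.
By contrast removing D leaves 1 component; it is not a cut vertex. No other vertex is a cut vertex either.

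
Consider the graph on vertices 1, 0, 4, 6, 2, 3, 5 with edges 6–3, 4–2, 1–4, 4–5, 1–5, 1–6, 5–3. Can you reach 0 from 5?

No

The component containing 5 is {1, 2, 3, 4, 5, 6}, and 0 is not in it.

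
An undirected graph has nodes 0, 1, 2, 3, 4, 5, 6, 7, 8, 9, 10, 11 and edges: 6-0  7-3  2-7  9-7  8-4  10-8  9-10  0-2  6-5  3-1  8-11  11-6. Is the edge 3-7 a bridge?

Yes

Removing 3-7 leaves no path between 3 and 7: the component count goes from 1 to 2. So it is a bridge.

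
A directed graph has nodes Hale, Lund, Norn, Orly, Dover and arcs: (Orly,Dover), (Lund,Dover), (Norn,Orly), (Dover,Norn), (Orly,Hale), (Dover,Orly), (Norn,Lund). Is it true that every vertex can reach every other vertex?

No

There is no directed path from Hale to Lund, so the graph is not strongly connected.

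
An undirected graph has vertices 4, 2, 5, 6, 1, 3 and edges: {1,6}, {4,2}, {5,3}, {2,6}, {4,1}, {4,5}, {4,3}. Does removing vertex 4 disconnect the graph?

Deleting 4 raises the number of components from 1 to 2, so 4 is a cut vertex.

Yes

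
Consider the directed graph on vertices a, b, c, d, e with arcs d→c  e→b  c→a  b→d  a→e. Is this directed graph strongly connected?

From d we can reach every vertex (a, b, c, d, e), and every vertex can reach d (a, b, c, d, e). So the whole graph is one strongly connected component.

Yes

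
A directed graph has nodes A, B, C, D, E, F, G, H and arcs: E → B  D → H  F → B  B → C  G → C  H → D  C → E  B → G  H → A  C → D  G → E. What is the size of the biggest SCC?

{B, C, E, G} are all mutually reachable — one SCC of size 4.
{D, H} are all mutually reachable — one SCC of size 2.
{A} is an SCC by itself.
{F} is an SCC by itself.
The largest has 4 vertices.

4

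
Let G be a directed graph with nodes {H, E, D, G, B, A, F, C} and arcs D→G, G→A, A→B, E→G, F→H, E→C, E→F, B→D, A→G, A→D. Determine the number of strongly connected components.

5

{A, B, D, G} are all mutually reachable — one SCC of size 4.
{C} is an SCC by itself.
{E} is an SCC by itself.
{H} is an SCC by itself.
{F} is an SCC by itself.
That gives 5 strongly connected components.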